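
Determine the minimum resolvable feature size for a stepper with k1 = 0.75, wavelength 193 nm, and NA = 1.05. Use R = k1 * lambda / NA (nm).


Step 1: Identify values: k1 = 0.75, lambda = 193 nm, NA = 1.05
Step 2: R = k1 * lambda / NA
R = 0.75 * 193 / 1.05
R = 137.9 nm


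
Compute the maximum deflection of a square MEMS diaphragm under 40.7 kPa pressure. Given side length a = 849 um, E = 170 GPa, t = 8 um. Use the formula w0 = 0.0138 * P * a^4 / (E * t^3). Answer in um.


Step 1: Convert pressure to compatible units (E is in GPa, so P in GPa).
P = 40.7 kPa = 40.7e-6 GPa
Step 2: Compute numerator: 0.0138 * P * a^4.
a^4 = 849^4 = 519554081601
numerator = 0.0138 * 40.7e-6 * 519554081601 = 2.918127e+05
Step 3: Compute denominator: E * t^3 = 170 * 8^3 = 87040
Step 4: w0 = numerator / denominator = 2.918127e+05 / 87040 = 3.3526 um


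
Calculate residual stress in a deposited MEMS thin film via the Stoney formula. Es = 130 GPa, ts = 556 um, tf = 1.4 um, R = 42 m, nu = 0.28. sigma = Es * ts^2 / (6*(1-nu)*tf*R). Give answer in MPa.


Step 1: Compute numerator: Es * ts^2 = 130 * 556^2 = 40187680 (GPa*um^2)
Step 2: Compute denominator (R in um): 6*(1-nu)*tf*R = 6*0.72*1.4*42e6 = 254016000.0 (um^2)
Step 3: sigma (GPa) = 40187680 / 254016000.0 = 1.58209e-01 GPa
Step 4: Convert to MPa (x1000): sigma = 158.2 MPa


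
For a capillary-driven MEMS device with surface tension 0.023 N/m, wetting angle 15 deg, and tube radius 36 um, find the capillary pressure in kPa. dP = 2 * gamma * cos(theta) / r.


Step 1: cos(15 deg) = 0.9659
Step 2: Convert r to m: r = 36e-6 m
Step 3: dP = 2 * 0.023 * 0.9659 / 36e-6 = 1234.2 Pa
Step 4: Convert Pa to kPa (divide by 1000).
dP = 1.23 kPa


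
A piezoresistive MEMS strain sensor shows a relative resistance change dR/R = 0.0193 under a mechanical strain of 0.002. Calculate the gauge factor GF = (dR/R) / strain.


Step 1: Identify values.
dR/R = 0.0193, strain = 0.002
Step 2: GF = (dR/R) / strain = 0.0193 / 0.002
GF = 9.7


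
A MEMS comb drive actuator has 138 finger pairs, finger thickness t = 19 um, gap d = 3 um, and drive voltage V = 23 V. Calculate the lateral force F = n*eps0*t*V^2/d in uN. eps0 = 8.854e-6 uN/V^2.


Step 1: Parameters: n=138, eps0=8.854e-6 uN/V^2, t=19 um, V=23 V, d=3 um
Step 2: V^2 = 529
Step 3: F = 138 * 8.854e-6 * 19 * 529 / 3
F = 4.094 uN


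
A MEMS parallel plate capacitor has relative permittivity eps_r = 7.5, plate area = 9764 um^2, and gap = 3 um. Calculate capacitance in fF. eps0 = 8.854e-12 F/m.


Step 1: Convert area to m^2: A = 9764e-12 m^2
Step 2: Convert gap to m: d = 3e-6 m
Step 3: C = eps0 * eps_r * A / d
C = 8.854e-12 * 7.5 * 9764e-12 / 3e-6
Step 4: Convert to fF (multiply by 1e15).
C = 216.13 fF


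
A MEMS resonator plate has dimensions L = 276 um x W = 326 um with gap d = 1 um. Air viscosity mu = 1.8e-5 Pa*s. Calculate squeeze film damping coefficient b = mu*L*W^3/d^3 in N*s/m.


Step 1: Convert to SI.
L = 276e-6 m, W = 326e-6 m, d = 1e-6 m
Step 2: W^3 = (326e-6)^3 = 3.46e-11 m^3
Step 3: d^3 = (1e-6)^3 = 1.00e-18 m^3
Step 4: b = 1.8e-5 * 276e-6 * 3.46e-11 / 1.00e-18
b = 1.72e-01 N*s/m


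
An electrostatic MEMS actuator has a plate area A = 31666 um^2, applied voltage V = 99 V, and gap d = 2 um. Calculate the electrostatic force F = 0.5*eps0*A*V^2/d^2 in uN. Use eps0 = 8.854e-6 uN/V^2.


Step 1: Identify parameters.
eps0 = 8.854e-6 uN/V^2, A = 31666 um^2, V = 99 V, d = 2 um
Step 2: Compute V^2 = 99^2 = 9801
Step 3: Compute d^2 = 2^2 = 4
Step 4: F = 0.5 * 8.854e-6 * 31666 * 9801 / 4
F = 343.489 uN


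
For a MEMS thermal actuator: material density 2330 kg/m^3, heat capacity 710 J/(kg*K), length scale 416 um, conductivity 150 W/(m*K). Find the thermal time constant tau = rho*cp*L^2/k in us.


Step 1: Convert L to m: L = 416e-6 m
Step 2: L^2 = (416e-6)^2 = 1.73056e-07 m^2
Step 3: tau = 2330 * 710 * 1.73056e-07 / 150 = 1.90857694e-03 s
Step 4: Convert to microseconds (multiply by 1e6).
tau = 1908.577 us


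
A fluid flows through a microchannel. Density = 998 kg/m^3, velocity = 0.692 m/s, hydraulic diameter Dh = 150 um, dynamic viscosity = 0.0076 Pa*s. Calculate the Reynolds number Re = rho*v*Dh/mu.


Step 1: Convert Dh to meters: Dh = 150e-6 m
Step 2: Re = rho * v * Dh / mu
Re = 998 * 0.692 * 150e-6 / 0.0076
Re = 13.631


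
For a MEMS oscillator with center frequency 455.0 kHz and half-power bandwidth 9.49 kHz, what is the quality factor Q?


Step 1: Q = f0 / bandwidth
Step 2: Q = 455.0 / 9.49
Q = 47.9


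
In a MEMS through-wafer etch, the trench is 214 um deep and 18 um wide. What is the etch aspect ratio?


Step 1: AR = depth / width
Step 2: AR = 214 / 18
AR = 11.9


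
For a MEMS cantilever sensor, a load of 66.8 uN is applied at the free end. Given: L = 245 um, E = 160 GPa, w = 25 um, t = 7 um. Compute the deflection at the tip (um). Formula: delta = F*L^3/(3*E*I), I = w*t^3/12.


Step 1: Calculate the second moment of area.
I = w * t^3 / 12 = 25 * 7^3 / 12 = 714.5833 um^4
Step 2: Convert E to consistent units (1 GPa = 1000 uN/um^2).
E = 160 GPa = 160000 uN/um^2
Step 3: Calculate tip deflection.
delta = F * L^3 / (3 * E * I)
delta = 66.8 * 245^3 / (3 * 160000 * 714.5833)
delta = 2.8641 um


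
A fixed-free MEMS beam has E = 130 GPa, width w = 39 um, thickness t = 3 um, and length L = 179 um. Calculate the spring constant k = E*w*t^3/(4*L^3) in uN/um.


Step 1: Convert E to consistent units (1 GPa = 1000 uN/um^2).
E = 130 GPa = 130000 uN/um^2
Step 2: Compute t^3 = 3^3 = 27
Step 3: Compute L^3 = 179^3 = 5735339
Step 4: k = 130000 * 39 * 27 / (4 * 5735339)
k = 5.967 uN/um


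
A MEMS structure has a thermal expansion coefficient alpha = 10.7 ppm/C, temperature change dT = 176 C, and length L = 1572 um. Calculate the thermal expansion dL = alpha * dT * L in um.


Step 1: Convert CTE: alpha = 10.7 ppm/C = 10.7e-6 /C
Step 2: dL = 10.7e-6 * 176 * 1572
dL = 2.9604 um


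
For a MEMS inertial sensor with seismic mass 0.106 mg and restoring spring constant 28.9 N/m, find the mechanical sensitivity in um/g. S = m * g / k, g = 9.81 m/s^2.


Step 1: Convert mass: m = 0.106 mg = 1.06e-07 kg
Step 2: S = m * g / k = 1.06e-07 * 9.81 / 28.9
Step 3: S = 3.60e-08 m/g
Step 4: Convert to um/g: S = 0.036 um/g


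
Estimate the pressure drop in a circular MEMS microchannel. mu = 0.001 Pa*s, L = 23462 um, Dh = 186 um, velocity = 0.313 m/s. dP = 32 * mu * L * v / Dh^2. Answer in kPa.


Step 1: Convert to SI: L = 23462e-6 m, Dh = 186e-6 m
Step 2: dP = 32 * 0.001 * 23462e-6 * 0.313 / (186e-6)^2
Step 3: dP = 6792.56 Pa
Step 4: Convert to kPa: dP = 6.79 kPa


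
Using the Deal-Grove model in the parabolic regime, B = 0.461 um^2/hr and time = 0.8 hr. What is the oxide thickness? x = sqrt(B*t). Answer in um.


Step 1: Compute B*t = 0.461 * 0.8 = 0.3688
Step 2: x = sqrt(0.3688)
x = 0.607 um


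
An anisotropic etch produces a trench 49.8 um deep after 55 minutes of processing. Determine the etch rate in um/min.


Step 1: Etch rate = depth / time
Step 2: rate = 49.8 / 55
rate = 0.905 um/min


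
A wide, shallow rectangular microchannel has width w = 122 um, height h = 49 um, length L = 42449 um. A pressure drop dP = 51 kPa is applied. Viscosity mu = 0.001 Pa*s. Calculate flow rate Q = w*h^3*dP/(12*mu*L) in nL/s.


Step 1: Convert all dimensions to SI (meters).
w = 122e-6 m, h = 49e-6 m, L = 42449e-6 m, dP = 51e3 Pa
Step 2: Q = w * h^3 * dP / (12 * mu * L)
Q = 122e-6 * (49e-6)^3 * 51e3 / (12 * 0.001 * 42449e-6) = 1.43704225e-09 m^3/s
Step 3: Convert Q from m^3/s to nL/s (1 m^3 = 1e12 nL, so multiply by 1e12).
Q = 1437.042 nL/s


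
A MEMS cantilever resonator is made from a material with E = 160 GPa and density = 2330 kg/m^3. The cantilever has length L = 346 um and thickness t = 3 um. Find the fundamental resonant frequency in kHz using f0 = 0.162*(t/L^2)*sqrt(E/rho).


Step 1: Convert units to SI.
t_SI = 3e-6 m, L_SI = 346e-6 m
Step 2: Calculate sqrt(E/rho).
sqrt(160e9 / 2330) = 8286.71 m/s
Step 3: Compute f0.
f0 = 0.162 * 3e-6 / (346e-6)^2 * 8286.71 = 33640.8 Hz = 33.64 kHz


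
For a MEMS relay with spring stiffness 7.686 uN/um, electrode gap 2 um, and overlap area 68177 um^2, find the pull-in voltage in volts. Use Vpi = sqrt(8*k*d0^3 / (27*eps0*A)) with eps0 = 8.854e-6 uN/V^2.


Step 1: Compute numerator: 8 * k * d0^3 = 8 * 7.686 * 2^3 = 491.904
Step 2: Compute denominator: 27 * eps0 * A = 27 * 8.854e-6 * 68177 = 16.298257
Step 3: Vpi = sqrt(491.904 / 16.298257)
Vpi = 5.49 V


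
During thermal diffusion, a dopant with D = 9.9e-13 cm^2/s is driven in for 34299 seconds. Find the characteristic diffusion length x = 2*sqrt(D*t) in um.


Step 1: Compute D*t = 9.9e-13 * 34299 = 3.395601e-08 cm^2
Step 2: sqrt(D*t) = 1.84272e-04 cm
Step 3: x = 2 * 1.84272e-04 cm = 3.68544e-04 cm
Step 4: Convert to um (1 cm = 1e4 um): x = 3.685 um


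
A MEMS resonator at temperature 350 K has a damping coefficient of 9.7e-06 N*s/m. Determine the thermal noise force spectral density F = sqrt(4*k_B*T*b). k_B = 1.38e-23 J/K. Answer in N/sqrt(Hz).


Step 1: Compute 4 * k_B * T * b
= 4 * 1.38e-23 * 350 * 9.7e-06
= 1.8740e-25 N^2/Hz
Step 2: F_noise = sqrt(1.8740e-25)
F_noise = 4.33e-13 N/sqrt(Hz)


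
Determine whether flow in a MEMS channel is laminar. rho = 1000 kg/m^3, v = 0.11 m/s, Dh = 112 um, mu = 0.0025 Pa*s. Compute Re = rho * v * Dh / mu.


Step 1: Convert Dh to meters: Dh = 112e-6 m
Step 2: Re = rho * v * Dh / mu
Re = 1000 * 0.11 * 112e-6 / 0.0025
Re = 4.928
Since Re = 4.928 is below ~2300, the flow is laminar.


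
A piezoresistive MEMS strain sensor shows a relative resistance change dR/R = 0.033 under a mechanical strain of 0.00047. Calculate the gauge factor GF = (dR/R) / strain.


Step 1: Identify values.
dR/R = 0.033, strain = 0.00047
Step 2: GF = (dR/R) / strain = 0.033 / 0.00047
GF = 70.2


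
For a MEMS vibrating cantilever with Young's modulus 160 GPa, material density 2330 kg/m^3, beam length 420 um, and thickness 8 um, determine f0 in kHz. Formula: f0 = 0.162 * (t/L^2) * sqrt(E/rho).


Step 1: Convert units to SI.
t_SI = 8e-6 m, L_SI = 420e-6 m
Step 2: Calculate sqrt(E/rho).
sqrt(160e9 / 2330) = 8286.71 m/s
Step 3: Compute f0.
f0 = 0.162 * 8e-6 / (420e-6)^2 * 8286.71 = 60882.0 Hz = 60.88 kHz


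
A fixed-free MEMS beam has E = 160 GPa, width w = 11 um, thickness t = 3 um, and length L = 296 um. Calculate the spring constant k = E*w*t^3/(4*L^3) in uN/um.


Step 1: Convert E to consistent units (1 GPa = 1000 uN/um^2).
E = 160 GPa = 160000 uN/um^2
Step 2: Compute t^3 = 3^3 = 27
Step 3: Compute L^3 = 296^3 = 25934336
Step 4: k = 160000 * 11 * 27 / (4 * 25934336)
k = 0.4581 uN/um


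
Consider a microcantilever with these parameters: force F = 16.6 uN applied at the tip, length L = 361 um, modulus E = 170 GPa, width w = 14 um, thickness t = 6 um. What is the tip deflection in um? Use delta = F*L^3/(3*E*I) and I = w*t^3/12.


Step 1: Calculate the second moment of area.
I = w * t^3 / 12 = 14 * 6^3 / 12 = 252.0 um^4
Step 2: Convert E to consistent units (1 GPa = 1000 uN/um^2).
E = 170 GPa = 170000 uN/um^2
Step 3: Calculate tip deflection.
delta = F * L^3 / (3 * E * I)
delta = 16.6 * 361^3 / (3 * 170000 * 252.0)
delta = 6.0766 um


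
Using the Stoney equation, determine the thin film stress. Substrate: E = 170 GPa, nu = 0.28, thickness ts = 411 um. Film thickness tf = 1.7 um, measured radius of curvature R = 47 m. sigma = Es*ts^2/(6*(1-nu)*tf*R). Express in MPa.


Step 1: Compute numerator: Es * ts^2 = 170 * 411^2 = 28716570 (GPa*um^2)
Step 2: Compute denominator (R in um): 6*(1-nu)*tf*R = 6*0.72*1.7*47e6 = 345168000.0 (um^2)
Step 3: sigma (GPa) = 28716570 / 345168000.0 = 8.3196e-02 GPa
Step 4: Convert to MPa (x1000): sigma = 83.2 MPa


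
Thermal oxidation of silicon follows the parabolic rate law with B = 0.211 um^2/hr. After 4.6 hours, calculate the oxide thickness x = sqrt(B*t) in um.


Step 1: Compute B*t = 0.211 * 4.6 = 0.9706
Step 2: x = sqrt(0.9706)
x = 0.985 um


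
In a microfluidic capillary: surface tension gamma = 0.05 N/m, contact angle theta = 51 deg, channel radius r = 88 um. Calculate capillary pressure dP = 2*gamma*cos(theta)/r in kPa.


Step 1: cos(51 deg) = 0.6293
Step 2: Convert r to m: r = 88e-6 m
Step 3: dP = 2 * 0.05 * 0.6293 / 88e-6 = 715.1 Pa
Step 4: Convert Pa to kPa (divide by 1000).
dP = 0.72 kPa


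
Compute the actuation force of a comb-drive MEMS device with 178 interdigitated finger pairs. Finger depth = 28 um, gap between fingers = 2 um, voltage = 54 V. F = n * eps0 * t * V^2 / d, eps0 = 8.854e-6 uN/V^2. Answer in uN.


Step 1: Parameters: n=178, eps0=8.854e-6 uN/V^2, t=28 um, V=54 V, d=2 um
Step 2: V^2 = 2916
Step 3: F = 178 * 8.854e-6 * 28 * 2916 / 2
F = 64.339 uN


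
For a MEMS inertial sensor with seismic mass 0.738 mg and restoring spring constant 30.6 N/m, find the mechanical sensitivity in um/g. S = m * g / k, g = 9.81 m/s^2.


Step 1: Convert mass: m = 0.738 mg = 7.38e-07 kg
Step 2: S = m * g / k = 7.38e-07 * 9.81 / 30.6
Step 3: S = 2.37e-07 m/g
Step 4: Convert to um/g: S = 0.237 um/g


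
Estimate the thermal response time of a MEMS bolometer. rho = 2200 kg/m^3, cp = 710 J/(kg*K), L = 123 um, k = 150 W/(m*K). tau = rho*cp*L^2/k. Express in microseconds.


Step 1: Convert L to m: L = 123e-6 m
Step 2: L^2 = (123e-6)^2 = 1.5129e-08 m^2
Step 3: tau = 2200 * 710 * 1.5129e-08 / 150 = 1.5754332e-04 s
Step 4: Convert to microseconds (multiply by 1e6).
tau = 157.543 us


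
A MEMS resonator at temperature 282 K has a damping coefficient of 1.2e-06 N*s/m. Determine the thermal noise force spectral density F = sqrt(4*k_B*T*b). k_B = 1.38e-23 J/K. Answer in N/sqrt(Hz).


Step 1: Compute 4 * k_B * T * b
= 4 * 1.38e-23 * 282 * 1.2e-06
= 1.8680e-26 N^2/Hz
Step 2: F_noise = sqrt(1.8680e-26)
F_noise = 1.37e-13 N/sqrt(Hz)


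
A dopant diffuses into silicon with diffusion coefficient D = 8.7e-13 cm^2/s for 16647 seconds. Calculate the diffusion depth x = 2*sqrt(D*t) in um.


Step 1: Compute D*t = 8.7e-13 * 16647 = 1.448289e-08 cm^2
Step 2: sqrt(D*t) = 1.20345e-04 cm
Step 3: x = 2 * 1.20345e-04 cm = 2.4069e-04 cm
Step 4: Convert to um (1 cm = 1e4 um): x = 2.407 um


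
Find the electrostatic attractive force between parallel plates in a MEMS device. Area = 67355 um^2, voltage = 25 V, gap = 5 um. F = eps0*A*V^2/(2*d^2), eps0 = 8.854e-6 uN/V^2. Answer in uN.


Step 1: Identify parameters.
eps0 = 8.854e-6 uN/V^2, A = 67355 um^2, V = 25 V, d = 5 um
Step 2: Compute V^2 = 25^2 = 625
Step 3: Compute d^2 = 5^2 = 25
Step 4: F = 0.5 * 8.854e-6 * 67355 * 625 / 25
F = 7.455 uN


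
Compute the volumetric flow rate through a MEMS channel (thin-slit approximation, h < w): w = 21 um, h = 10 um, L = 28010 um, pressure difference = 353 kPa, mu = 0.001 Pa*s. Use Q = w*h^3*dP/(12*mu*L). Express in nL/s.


Step 1: Convert all dimensions to SI (meters).
w = 21e-6 m, h = 10e-6 m, L = 28010e-6 m, dP = 353e3 Pa
Step 2: Q = w * h^3 * dP / (12 * mu * L)
Q = 21e-6 * (10e-6)^3 * 353e3 / (12 * 0.001 * 28010e-6) = 2.205462e-11 m^3/s
Step 3: Convert Q from m^3/s to nL/s (1 m^3 = 1e12 nL, so multiply by 1e12).
Q = 22.055 nL/s


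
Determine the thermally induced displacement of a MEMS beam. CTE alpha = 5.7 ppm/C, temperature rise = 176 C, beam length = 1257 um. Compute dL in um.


Step 1: Convert CTE: alpha = 5.7 ppm/C = 5.7e-6 /C
Step 2: dL = 5.7e-6 * 176 * 1257
dL = 1.261 um


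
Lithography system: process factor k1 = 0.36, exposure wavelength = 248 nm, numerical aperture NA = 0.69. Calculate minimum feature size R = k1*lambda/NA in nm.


Step 1: Identify values: k1 = 0.36, lambda = 248 nm, NA = 0.69
Step 2: R = k1 * lambda / NA
R = 0.36 * 248 / 0.69
R = 129.4 nm


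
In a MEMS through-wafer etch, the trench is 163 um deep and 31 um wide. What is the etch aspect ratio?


Step 1: AR = depth / width
Step 2: AR = 163 / 31
AR = 5.3


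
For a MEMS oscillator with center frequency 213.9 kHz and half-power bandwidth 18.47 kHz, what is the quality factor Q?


Step 1: Q = f0 / bandwidth
Step 2: Q = 213.9 / 18.47
Q = 11.6


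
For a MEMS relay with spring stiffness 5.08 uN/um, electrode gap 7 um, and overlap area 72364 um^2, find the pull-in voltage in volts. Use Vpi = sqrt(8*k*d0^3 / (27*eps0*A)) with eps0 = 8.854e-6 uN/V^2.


Step 1: Compute numerator: 8 * k * d0^3 = 8 * 5.08 * 7^3 = 13939.52
Step 2: Compute denominator: 27 * eps0 * A = 27 * 8.854e-6 * 72364 = 17.299193
Step 3: Vpi = sqrt(13939.52 / 17.299193)
Vpi = 28.39 V


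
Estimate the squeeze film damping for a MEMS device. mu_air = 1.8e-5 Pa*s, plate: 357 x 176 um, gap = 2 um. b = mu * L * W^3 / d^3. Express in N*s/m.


Step 1: Convert to SI.
L = 357e-6 m, W = 176e-6 m, d = 2e-6 m
Step 2: W^3 = (176e-6)^3 = 5.45e-12 m^3
Step 3: d^3 = (2e-6)^3 = 8.00e-18 m^3
Step 4: b = 1.8e-5 * 357e-6 * 5.45e-12 / 8.00e-18
b = 4.38e-03 N*s/m


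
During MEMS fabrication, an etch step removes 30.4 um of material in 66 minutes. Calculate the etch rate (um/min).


Step 1: Etch rate = depth / time
Step 2: rate = 30.4 / 66
rate = 0.461 um/min


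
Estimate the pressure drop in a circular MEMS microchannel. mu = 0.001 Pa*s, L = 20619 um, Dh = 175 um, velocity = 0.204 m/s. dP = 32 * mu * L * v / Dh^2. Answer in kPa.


Step 1: Convert to SI: L = 20619e-6 m, Dh = 175e-6 m
Step 2: dP = 32 * 0.001 * 20619e-6 * 0.204 / (175e-6)^2
Step 3: dP = 4395.13 Pa
Step 4: Convert to kPa: dP = 4.4 kPa


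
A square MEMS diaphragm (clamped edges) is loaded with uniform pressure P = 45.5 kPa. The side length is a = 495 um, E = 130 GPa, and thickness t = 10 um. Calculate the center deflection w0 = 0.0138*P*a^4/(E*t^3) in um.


Step 1: Convert pressure to compatible units (E is in GPa, so P in GPa).
P = 45.5 kPa = 45.5e-6 GPa
Step 2: Compute numerator: 0.0138 * P * a^4.
a^4 = 495^4 = 60037250625
numerator = 0.0138 * 45.5e-6 * 60037250625 = 3.77e+04
Step 3: Compute denominator: E * t^3 = 130 * 10^3 = 130000
Step 4: w0 = numerator / denominator = 3.77e+04 / 130000 = 0.29 um


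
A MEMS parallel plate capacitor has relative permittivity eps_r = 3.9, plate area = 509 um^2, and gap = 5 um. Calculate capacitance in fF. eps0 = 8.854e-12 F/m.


Step 1: Convert area to m^2: A = 509e-12 m^2
Step 2: Convert gap to m: d = 5e-6 m
Step 3: C = eps0 * eps_r * A / d
C = 8.854e-12 * 3.9 * 509e-12 / 5e-6
Step 4: Convert to fF (multiply by 1e15).
C = 3.52 fF


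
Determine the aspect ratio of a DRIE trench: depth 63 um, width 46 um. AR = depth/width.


Step 1: AR = depth / width
Step 2: AR = 63 / 46
AR = 1.4


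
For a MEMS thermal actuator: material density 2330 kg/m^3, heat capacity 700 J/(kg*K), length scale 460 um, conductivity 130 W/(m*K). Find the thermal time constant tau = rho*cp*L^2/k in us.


Step 1: Convert L to m: L = 460e-6 m
Step 2: L^2 = (460e-6)^2 = 2.116e-07 m^2
Step 3: tau = 2330 * 700 * 2.116e-07 / 130 = 2.65476615e-03 s
Step 4: Convert to microseconds (multiply by 1e6).
tau = 2654.766 us


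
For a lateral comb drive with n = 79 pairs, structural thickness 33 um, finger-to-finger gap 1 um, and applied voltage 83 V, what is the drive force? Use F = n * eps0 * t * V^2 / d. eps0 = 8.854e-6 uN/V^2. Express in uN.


Step 1: Parameters: n=79, eps0=8.854e-6 uN/V^2, t=33 um, V=83 V, d=1 um
Step 2: V^2 = 6889
Step 3: F = 79 * 8.854e-6 * 33 * 6889 / 1
F = 159.015 uN


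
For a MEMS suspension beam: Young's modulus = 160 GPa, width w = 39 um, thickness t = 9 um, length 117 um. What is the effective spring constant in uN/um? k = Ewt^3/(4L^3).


Step 1: Convert E to consistent units (1 GPa = 1000 uN/um^2).
E = 160 GPa = 160000 uN/um^2
Step 2: Compute t^3 = 9^3 = 729
Step 3: Compute L^3 = 117^3 = 1601613
Step 4: k = 160000 * 39 * 729 / (4 * 1601613)
k = 710.0592 uN/um


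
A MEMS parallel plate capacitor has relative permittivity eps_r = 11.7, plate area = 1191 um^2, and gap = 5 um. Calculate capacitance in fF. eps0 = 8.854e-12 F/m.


Step 1: Convert area to m^2: A = 1191e-12 m^2
Step 2: Convert gap to m: d = 5e-6 m
Step 3: C = eps0 * eps_r * A / d
C = 8.854e-12 * 11.7 * 1191e-12 / 5e-6
Step 4: Convert to fF (multiply by 1e15).
C = 24.68 fF


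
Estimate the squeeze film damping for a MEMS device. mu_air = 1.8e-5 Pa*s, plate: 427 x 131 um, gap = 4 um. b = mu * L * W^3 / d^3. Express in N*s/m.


Step 1: Convert to SI.
L = 427e-6 m, W = 131e-6 m, d = 4e-6 m
Step 2: W^3 = (131e-6)^3 = 2.25e-12 m^3
Step 3: d^3 = (4e-6)^3 = 6.40e-17 m^3
Step 4: b = 1.8e-5 * 427e-6 * 2.25e-12 / 6.40e-17
b = 2.70e-04 N*s/m


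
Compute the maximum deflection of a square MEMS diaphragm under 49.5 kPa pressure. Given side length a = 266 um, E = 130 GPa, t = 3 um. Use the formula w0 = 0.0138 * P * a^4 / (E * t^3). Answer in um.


Step 1: Convert pressure to compatible units (E is in GPa, so P in GPa).
P = 49.5 kPa = 49.5e-6 GPa
Step 2: Compute numerator: 0.0138 * P * a^4.
a^4 = 266^4 = 5006411536
numerator = 0.0138 * 49.5e-6 * 5006411536 = 3.41988e+03
Step 3: Compute denominator: E * t^3 = 130 * 3^3 = 3510
Step 4: w0 = numerator / denominator = 3.41988e+03 / 3510 = 0.9743 um


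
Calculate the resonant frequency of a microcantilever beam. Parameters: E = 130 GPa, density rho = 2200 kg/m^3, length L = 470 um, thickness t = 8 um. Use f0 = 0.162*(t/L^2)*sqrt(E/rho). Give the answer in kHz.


Step 1: Convert units to SI.
t_SI = 8e-6 m, L_SI = 470e-6 m
Step 2: Calculate sqrt(E/rho).
sqrt(130e9 / 2200) = 7687.06 m/s
Step 3: Compute f0.
f0 = 0.162 * 8e-6 / (470e-6)^2 * 7687.06 = 45099.3 Hz = 45.1 kHz


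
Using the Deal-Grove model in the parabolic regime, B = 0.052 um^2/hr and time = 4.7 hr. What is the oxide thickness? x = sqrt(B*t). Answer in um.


Step 1: Compute B*t = 0.052 * 4.7 = 0.2444
Step 2: x = sqrt(0.2444)
x = 0.494 um


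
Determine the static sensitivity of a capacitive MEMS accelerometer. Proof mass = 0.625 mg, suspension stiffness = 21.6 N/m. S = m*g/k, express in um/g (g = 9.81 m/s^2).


Step 1: Convert mass: m = 0.625 mg = 6.25e-07 kg
Step 2: S = m * g / k = 6.25e-07 * 9.81 / 21.6
Step 3: S = 2.84e-07 m/g
Step 4: Convert to um/g: S = 0.284 um/g


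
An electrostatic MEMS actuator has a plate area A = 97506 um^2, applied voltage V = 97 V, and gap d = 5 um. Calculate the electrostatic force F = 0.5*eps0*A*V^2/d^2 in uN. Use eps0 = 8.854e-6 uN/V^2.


Step 1: Identify parameters.
eps0 = 8.854e-6 uN/V^2, A = 97506 um^2, V = 97 V, d = 5 um
Step 2: Compute V^2 = 97^2 = 9409
Step 3: Compute d^2 = 5^2 = 25
Step 4: F = 0.5 * 8.854e-6 * 97506 * 9409 / 25
F = 162.459 uN


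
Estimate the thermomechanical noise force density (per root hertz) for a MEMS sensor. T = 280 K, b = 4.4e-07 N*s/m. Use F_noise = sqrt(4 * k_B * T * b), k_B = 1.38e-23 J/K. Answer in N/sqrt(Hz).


Step 1: Compute 4 * k_B * T * b
= 4 * 1.38e-23 * 280 * 4.4e-07
= 6.8006e-27 N^2/Hz
Step 2: F_noise = sqrt(6.8006e-27)
F_noise = 8.25e-14 N/sqrt(Hz)


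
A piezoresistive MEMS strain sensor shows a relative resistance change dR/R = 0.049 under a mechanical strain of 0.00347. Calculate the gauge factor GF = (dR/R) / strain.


Step 1: Identify values.
dR/R = 0.049, strain = 0.00347
Step 2: GF = (dR/R) / strain = 0.049 / 0.00347
GF = 14.1


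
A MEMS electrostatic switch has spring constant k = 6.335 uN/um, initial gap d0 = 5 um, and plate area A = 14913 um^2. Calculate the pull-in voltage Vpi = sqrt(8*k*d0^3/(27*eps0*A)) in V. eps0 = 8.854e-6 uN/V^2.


Step 1: Compute numerator: 8 * k * d0^3 = 8 * 6.335 * 5^3 = 6335.0
Step 2: Compute denominator: 27 * eps0 * A = 27 * 8.854e-6 * 14913 = 3.565072
Step 3: Vpi = sqrt(6335.0 / 3.565072)
Vpi = 42.15 V


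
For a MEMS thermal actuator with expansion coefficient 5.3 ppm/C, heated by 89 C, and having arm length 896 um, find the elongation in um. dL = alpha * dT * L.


Step 1: Convert CTE: alpha = 5.3 ppm/C = 5.3e-6 /C
Step 2: dL = 5.3e-6 * 89 * 896
dL = 0.4226 um


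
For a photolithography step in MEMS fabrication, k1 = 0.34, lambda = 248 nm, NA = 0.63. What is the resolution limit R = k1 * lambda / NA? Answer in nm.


Step 1: Identify values: k1 = 0.34, lambda = 248 nm, NA = 0.63
Step 2: R = k1 * lambda / NA
R = 0.34 * 248 / 0.63
R = 133.8 nm


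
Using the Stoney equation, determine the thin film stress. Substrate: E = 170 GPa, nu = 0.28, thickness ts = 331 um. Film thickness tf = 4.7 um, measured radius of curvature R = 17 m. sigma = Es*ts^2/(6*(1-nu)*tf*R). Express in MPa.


Step 1: Compute numerator: Es * ts^2 = 170 * 331^2 = 18625370 (GPa*um^2)
Step 2: Compute denominator (R in um): 6*(1-nu)*tf*R = 6*0.72*4.7*17e6 = 345168000.0 (um^2)
Step 3: sigma (GPa) = 18625370 / 345168000.0 = 5.396e-02 GPa
Step 4: Convert to MPa (x1000): sigma = 54.0 MPa


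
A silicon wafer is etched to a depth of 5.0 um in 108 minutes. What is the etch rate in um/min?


Step 1: Etch rate = depth / time
Step 2: rate = 5.0 / 108
rate = 0.046 um/min


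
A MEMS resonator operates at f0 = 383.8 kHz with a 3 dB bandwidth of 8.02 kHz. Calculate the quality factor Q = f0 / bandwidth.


Step 1: Q = f0 / bandwidth
Step 2: Q = 383.8 / 8.02
Q = 47.9


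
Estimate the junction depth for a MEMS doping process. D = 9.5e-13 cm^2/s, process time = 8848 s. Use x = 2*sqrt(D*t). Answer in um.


Step 1: Compute D*t = 9.5e-13 * 8848 = 8.4056e-09 cm^2
Step 2: sqrt(D*t) = 9.16821e-05 cm
Step 3: x = 2 * 9.16821e-05 cm = 1.833642e-04 cm
Step 4: Convert to um (1 cm = 1e4 um): x = 1.834 um


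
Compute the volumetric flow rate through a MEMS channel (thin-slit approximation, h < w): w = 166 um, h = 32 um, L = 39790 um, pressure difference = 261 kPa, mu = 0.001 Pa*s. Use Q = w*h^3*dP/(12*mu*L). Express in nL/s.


Step 1: Convert all dimensions to SI (meters).
w = 166e-6 m, h = 32e-6 m, L = 39790e-6 m, dP = 261e3 Pa
Step 2: Q = w * h^3 * dP / (12 * mu * L)
Q = 166e-6 * (32e-6)^3 * 261e3 / (12 * 0.001 * 39790e-6) = 2.97333159e-09 m^3/s
Step 3: Convert Q from m^3/s to nL/s (1 m^3 = 1e12 nL, so multiply by 1e12).
Q = 2973.332 nL/s


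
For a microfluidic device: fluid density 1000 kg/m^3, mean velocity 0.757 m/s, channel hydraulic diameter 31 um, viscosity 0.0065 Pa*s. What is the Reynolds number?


Step 1: Convert Dh to meters: Dh = 31e-6 m
Step 2: Re = rho * v * Dh / mu
Re = 1000 * 0.757 * 31e-6 / 0.0065
Re = 3.61


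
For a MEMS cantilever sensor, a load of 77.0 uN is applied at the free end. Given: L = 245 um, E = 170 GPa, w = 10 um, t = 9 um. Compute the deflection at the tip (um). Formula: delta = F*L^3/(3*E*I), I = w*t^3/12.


Step 1: Calculate the second moment of area.
I = w * t^3 / 12 = 10 * 9^3 / 12 = 607.5 um^4
Step 2: Convert E to consistent units (1 GPa = 1000 uN/um^2).
E = 170 GPa = 170000 uN/um^2
Step 3: Calculate tip deflection.
delta = F * L^3 / (3 * E * I)
delta = 77.0 * 245^3 / (3 * 170000 * 607.5)
delta = 3.6549 um


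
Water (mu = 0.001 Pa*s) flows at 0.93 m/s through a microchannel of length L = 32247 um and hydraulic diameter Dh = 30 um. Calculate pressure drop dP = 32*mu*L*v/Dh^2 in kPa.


Step 1: Convert to SI: L = 32247e-6 m, Dh = 30e-6 m
Step 2: dP = 32 * 0.001 * 32247e-6 * 0.93 / (30e-6)^2
Step 3: dP = 1066300.80 Pa
Step 4: Convert to kPa: dP = 1066.3 kPa


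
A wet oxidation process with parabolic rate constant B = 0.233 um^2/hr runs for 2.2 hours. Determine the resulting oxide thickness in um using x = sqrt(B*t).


Step 1: Compute B*t = 0.233 * 2.2 = 0.5126
Step 2: x = sqrt(0.5126)
x = 0.716 um


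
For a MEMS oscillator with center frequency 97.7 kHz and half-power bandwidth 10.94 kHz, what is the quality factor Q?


Step 1: Q = f0 / bandwidth
Step 2: Q = 97.7 / 10.94
Q = 8.9


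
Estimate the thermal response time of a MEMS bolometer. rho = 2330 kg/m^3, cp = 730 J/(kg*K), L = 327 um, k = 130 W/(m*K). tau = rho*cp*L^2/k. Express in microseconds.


Step 1: Convert L to m: L = 327e-6 m
Step 2: L^2 = (327e-6)^2 = 1.06929e-07 m^2
Step 3: tau = 2330 * 730 * 1.06929e-07 / 130 = 1.39904259e-03 s
Step 4: Convert to microseconds (multiply by 1e6).
tau = 1399.043 us


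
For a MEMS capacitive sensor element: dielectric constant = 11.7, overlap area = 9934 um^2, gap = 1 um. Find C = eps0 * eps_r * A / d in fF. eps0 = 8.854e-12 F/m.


Step 1: Convert area to m^2: A = 9934e-12 m^2
Step 2: Convert gap to m: d = 1e-6 m
Step 3: C = eps0 * eps_r * A / d
C = 8.854e-12 * 11.7 * 9934e-12 / 1e-6
Step 4: Convert to fF (multiply by 1e15).
C = 1029.08 fF


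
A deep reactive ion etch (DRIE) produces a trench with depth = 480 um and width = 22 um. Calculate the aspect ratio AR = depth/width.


Step 1: AR = depth / width
Step 2: AR = 480 / 22
AR = 21.8


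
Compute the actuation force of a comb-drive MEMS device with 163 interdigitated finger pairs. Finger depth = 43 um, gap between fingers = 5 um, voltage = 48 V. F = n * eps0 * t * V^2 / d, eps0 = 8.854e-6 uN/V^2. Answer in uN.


Step 1: Parameters: n=163, eps0=8.854e-6 uN/V^2, t=43 um, V=48 V, d=5 um
Step 2: V^2 = 2304
Step 3: F = 163 * 8.854e-6 * 43 * 2304 / 5
F = 28.596 uN


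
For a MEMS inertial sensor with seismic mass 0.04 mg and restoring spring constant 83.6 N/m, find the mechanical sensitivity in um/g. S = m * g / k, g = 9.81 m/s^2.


Step 1: Convert mass: m = 0.04 mg = 4.00e-08 kg
Step 2: S = m * g / k = 4.00e-08 * 9.81 / 83.6
Step 3: S = 4.69e-09 m/g
Step 4: Convert to um/g: S = 0.005 um/g


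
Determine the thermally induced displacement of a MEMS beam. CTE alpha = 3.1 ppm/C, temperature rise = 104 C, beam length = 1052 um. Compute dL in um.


Step 1: Convert CTE: alpha = 3.1 ppm/C = 3.1e-6 /C
Step 2: dL = 3.1e-6 * 104 * 1052
dL = 0.3392 um


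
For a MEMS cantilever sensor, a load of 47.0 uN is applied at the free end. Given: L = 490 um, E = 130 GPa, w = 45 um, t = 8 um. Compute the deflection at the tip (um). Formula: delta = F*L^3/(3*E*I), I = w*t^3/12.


Step 1: Calculate the second moment of area.
I = w * t^3 / 12 = 45 * 8^3 / 12 = 1920.0 um^4
Step 2: Convert E to consistent units (1 GPa = 1000 uN/um^2).
E = 130 GPa = 130000 uN/um^2
Step 3: Calculate tip deflection.
delta = F * L^3 / (3 * E * I)
delta = 47.0 * 490^3 / (3 * 130000 * 1920.0)
delta = 7.3845 um


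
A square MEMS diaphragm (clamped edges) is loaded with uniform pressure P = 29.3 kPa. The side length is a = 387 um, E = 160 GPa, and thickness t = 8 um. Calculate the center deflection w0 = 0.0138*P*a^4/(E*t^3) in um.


Step 1: Convert pressure to compatible units (E is in GPa, so P in GPa).
P = 29.3 kPa = 29.3e-6 GPa
Step 2: Compute numerator: 0.0138 * P * a^4.
a^4 = 387^4 = 22430753361
numerator = 0.0138 * 29.3e-6 * 22430753361 = 9.06965e+03
Step 3: Compute denominator: E * t^3 = 160 * 8^3 = 81920
Step 4: w0 = numerator / denominator = 9.06965e+03 / 81920 = 0.1107 um


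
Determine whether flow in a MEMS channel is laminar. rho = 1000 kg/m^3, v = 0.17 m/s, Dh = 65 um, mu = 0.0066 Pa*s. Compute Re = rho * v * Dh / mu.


Step 1: Convert Dh to meters: Dh = 65e-6 m
Step 2: Re = rho * v * Dh / mu
Re = 1000 * 0.17 * 65e-6 / 0.0066
Re = 1.674
Since Re = 1.674 is below ~2300, the flow is laminar.


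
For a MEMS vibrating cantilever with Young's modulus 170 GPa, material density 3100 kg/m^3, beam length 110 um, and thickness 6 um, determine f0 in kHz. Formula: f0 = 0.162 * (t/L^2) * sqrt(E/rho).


Step 1: Convert units to SI.
t_SI = 6e-6 m, L_SI = 110e-6 m
Step 2: Calculate sqrt(E/rho).
sqrt(170e9 / 3100) = 7405.32 m/s
Step 3: Compute f0.
f0 = 0.162 * 6e-6 / (110e-6)^2 * 7405.32 = 594873.6 Hz = 594.87 kHz


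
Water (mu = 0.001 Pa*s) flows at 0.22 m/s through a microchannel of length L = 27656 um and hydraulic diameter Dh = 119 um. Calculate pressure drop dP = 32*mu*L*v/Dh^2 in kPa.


Step 1: Convert to SI: L = 27656e-6 m, Dh = 119e-6 m
Step 2: dP = 32 * 0.001 * 27656e-6 * 0.22 / (119e-6)^2
Step 3: dP = 13748.90 Pa
Step 4: Convert to kPa: dP = 13.75 kPa


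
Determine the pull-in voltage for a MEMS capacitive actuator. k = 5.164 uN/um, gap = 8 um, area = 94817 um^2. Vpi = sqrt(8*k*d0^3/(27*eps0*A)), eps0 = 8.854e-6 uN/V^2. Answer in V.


Step 1: Compute numerator: 8 * k * d0^3 = 8 * 5.164 * 8^3 = 21151.744
Step 2: Compute denominator: 27 * eps0 * A = 27 * 8.854e-6 * 94817 = 22.666762
Step 3: Vpi = sqrt(21151.744 / 22.666762)
Vpi = 30.55 V


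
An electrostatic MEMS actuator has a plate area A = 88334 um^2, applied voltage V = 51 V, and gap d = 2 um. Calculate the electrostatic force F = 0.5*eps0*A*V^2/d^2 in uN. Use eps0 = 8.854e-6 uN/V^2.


Step 1: Identify parameters.
eps0 = 8.854e-6 uN/V^2, A = 88334 um^2, V = 51 V, d = 2 um
Step 2: Compute V^2 = 51^2 = 2601
Step 3: Compute d^2 = 2^2 = 4
Step 4: F = 0.5 * 8.854e-6 * 88334 * 2601 / 4
F = 254.283 uN


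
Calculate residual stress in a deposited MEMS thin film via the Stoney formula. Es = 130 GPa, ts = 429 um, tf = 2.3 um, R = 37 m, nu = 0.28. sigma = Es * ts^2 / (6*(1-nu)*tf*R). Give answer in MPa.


Step 1: Compute numerator: Es * ts^2 = 130 * 429^2 = 23925330 (GPa*um^2)
Step 2: Compute denominator (R in um): 6*(1-nu)*tf*R = 6*0.72*2.3*37e6 = 367632000.0 (um^2)
Step 3: sigma (GPa) = 23925330 / 367632000.0 = 6.508e-02 GPa
Step 4: Convert to MPa (x1000): sigma = 65.1 MPa


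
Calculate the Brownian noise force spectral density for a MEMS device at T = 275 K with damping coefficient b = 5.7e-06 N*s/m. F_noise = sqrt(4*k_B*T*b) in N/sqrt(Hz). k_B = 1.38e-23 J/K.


Step 1: Compute 4 * k_B * T * b
= 4 * 1.38e-23 * 275 * 5.7e-06
= 8.6526e-26 N^2/Hz
Step 2: F_noise = sqrt(8.6526e-26)
F_noise = 2.94e-13 N/sqrt(Hz)


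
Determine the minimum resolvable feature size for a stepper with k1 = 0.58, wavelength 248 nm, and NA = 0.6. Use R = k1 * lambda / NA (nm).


Step 1: Identify values: k1 = 0.58, lambda = 248 nm, NA = 0.6
Step 2: R = k1 * lambda / NA
R = 0.58 * 248 / 0.6
R = 239.7 nm


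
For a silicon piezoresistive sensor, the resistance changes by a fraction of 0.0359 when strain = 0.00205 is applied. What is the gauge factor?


Step 1: Identify values.
dR/R = 0.0359, strain = 0.00205
Step 2: GF = (dR/R) / strain = 0.0359 / 0.00205
GF = 17.5


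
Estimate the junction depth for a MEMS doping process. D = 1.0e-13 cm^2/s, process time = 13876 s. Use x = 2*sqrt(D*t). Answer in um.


Step 1: Compute D*t = 1.0e-13 * 13876 = 1.3876e-09 cm^2
Step 2: sqrt(D*t) = 3.7251e-05 cm
Step 3: x = 2 * 3.7251e-05 cm = 7.4502e-05 cm
Step 4: Convert to um (1 cm = 1e4 um): x = 0.745 um


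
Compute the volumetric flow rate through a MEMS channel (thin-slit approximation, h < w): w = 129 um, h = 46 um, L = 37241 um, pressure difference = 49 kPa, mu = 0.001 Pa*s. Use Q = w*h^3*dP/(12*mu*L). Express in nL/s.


Step 1: Convert all dimensions to SI (meters).
w = 129e-6 m, h = 46e-6 m, L = 37241e-6 m, dP = 49e3 Pa
Step 2: Q = w * h^3 * dP / (12 * mu * L)
Q = 129e-6 * (46e-6)^3 * 49e3 / (12 * 0.001 * 37241e-6) = 1.37675514e-09 m^3/s
Step 3: Convert Q from m^3/s to nL/s (1 m^3 = 1e12 nL, so multiply by 1e12).
Q = 1376.755 nL/s


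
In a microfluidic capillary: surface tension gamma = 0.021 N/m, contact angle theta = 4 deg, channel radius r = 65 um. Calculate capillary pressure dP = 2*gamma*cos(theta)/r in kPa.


Step 1: cos(4 deg) = 0.9976
Step 2: Convert r to m: r = 65e-6 m
Step 3: dP = 2 * 0.021 * 0.9976 / 65e-6 = 644.6 Pa
Step 4: Convert Pa to kPa (divide by 1000).
dP = 0.64 kPa


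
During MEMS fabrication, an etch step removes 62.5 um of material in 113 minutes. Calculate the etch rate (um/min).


Step 1: Etch rate = depth / time
Step 2: rate = 62.5 / 113
rate = 0.553 um/min


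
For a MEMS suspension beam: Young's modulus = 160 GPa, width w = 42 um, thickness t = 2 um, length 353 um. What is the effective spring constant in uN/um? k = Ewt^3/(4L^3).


Step 1: Convert E to consistent units (1 GPa = 1000 uN/um^2).
E = 160 GPa = 160000 uN/um^2
Step 2: Compute t^3 = 2^3 = 8
Step 3: Compute L^3 = 353^3 = 43986977
Step 4: k = 160000 * 42 * 8 / (4 * 43986977)
k = 0.3055 uN/um


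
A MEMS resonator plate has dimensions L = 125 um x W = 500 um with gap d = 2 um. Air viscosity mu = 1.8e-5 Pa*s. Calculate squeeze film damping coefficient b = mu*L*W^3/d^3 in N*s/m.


Step 1: Convert to SI.
L = 125e-6 m, W = 500e-6 m, d = 2e-6 m
Step 2: W^3 = (500e-6)^3 = 1.25e-10 m^3
Step 3: d^3 = (2e-6)^3 = 8.00e-18 m^3
Step 4: b = 1.8e-5 * 125e-6 * 1.25e-10 / 8.00e-18
b = 3.52e-02 N*s/m


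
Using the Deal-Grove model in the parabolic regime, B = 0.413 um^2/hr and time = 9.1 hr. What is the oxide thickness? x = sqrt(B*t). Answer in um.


Step 1: Compute B*t = 0.413 * 9.1 = 3.7583
Step 2: x = sqrt(3.7583)
x = 1.939 um


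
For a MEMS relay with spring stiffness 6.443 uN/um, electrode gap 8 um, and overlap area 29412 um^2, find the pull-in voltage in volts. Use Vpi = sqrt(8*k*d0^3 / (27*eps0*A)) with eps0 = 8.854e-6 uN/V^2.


Step 1: Compute numerator: 8 * k * d0^3 = 8 * 6.443 * 8^3 = 26390.528
Step 2: Compute denominator: 27 * eps0 * A = 27 * 8.854e-6 * 29412 = 7.031174
Step 3: Vpi = sqrt(26390.528 / 7.031174)
Vpi = 61.26 V


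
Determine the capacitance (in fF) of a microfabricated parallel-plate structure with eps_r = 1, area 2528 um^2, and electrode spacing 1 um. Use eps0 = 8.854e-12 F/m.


Step 1: Convert area to m^2: A = 2528e-12 m^2
Step 2: Convert gap to m: d = 1e-6 m
Step 3: C = eps0 * eps_r * A / d
C = 8.854e-12 * 1 * 2528e-12 / 1e-6
Step 4: Convert to fF (multiply by 1e15).
C = 22.38 fF


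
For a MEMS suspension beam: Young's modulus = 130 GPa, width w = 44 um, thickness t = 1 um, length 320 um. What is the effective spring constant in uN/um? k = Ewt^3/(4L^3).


Step 1: Convert E to consistent units (1 GPa = 1000 uN/um^2).
E = 130 GPa = 130000 uN/um^2
Step 2: Compute t^3 = 1^3 = 1
Step 3: Compute L^3 = 320^3 = 32768000
Step 4: k = 130000 * 44 * 1 / (4 * 32768000)
k = 0.0436 uN/um


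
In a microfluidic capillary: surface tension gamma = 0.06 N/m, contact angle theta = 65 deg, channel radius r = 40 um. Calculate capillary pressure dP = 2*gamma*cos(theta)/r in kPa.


Step 1: cos(65 deg) = 0.4226
Step 2: Convert r to m: r = 40e-6 m
Step 3: dP = 2 * 0.06 * 0.4226 / 40e-6 = 1267.8 Pa
Step 4: Convert Pa to kPa (divide by 1000).
dP = 1.27 kPa


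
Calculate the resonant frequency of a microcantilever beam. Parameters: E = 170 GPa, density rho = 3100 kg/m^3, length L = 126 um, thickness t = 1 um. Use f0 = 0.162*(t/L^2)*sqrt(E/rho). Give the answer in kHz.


Step 1: Convert units to SI.
t_SI = 1e-6 m, L_SI = 126e-6 m
Step 2: Calculate sqrt(E/rho).
sqrt(170e9 / 3100) = 7405.32 m/s
Step 3: Compute f0.
f0 = 0.162 * 1e-6 / (126e-6)^2 * 7405.32 = 75564.5 Hz = 75.56 kHz


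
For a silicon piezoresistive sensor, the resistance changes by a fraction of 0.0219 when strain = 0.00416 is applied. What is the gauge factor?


Step 1: Identify values.
dR/R = 0.0219, strain = 0.00416
Step 2: GF = (dR/R) / strain = 0.0219 / 0.00416
GF = 5.3


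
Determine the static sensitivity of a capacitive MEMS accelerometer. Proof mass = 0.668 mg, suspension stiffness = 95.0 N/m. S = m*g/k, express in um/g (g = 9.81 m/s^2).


Step 1: Convert mass: m = 0.668 mg = 6.68e-07 kg
Step 2: S = m * g / k = 6.68e-07 * 9.81 / 95.0
Step 3: S = 6.90e-08 m/g
Step 4: Convert to um/g: S = 0.069 um/g


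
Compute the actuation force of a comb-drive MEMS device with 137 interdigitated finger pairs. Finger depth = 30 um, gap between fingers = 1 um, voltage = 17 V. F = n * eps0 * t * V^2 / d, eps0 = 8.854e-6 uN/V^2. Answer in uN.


Step 1: Parameters: n=137, eps0=8.854e-6 uN/V^2, t=30 um, V=17 V, d=1 um
Step 2: V^2 = 289
Step 3: F = 137 * 8.854e-6 * 30 * 289 / 1
F = 10.517 uN


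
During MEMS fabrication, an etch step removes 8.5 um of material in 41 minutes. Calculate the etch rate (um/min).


Step 1: Etch rate = depth / time
Step 2: rate = 8.5 / 41
rate = 0.207 um/min


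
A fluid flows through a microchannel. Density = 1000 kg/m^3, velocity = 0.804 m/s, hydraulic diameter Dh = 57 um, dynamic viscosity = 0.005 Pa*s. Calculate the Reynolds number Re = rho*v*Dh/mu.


Step 1: Convert Dh to meters: Dh = 57e-6 m
Step 2: Re = rho * v * Dh / mu
Re = 1000 * 0.804 * 57e-6 / 0.005
Re = 9.166


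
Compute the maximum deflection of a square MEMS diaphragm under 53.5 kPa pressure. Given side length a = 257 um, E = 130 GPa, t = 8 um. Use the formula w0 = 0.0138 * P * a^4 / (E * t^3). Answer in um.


Step 1: Convert pressure to compatible units (E is in GPa, so P in GPa).
P = 53.5 kPa = 53.5e-6 GPa
Step 2: Compute numerator: 0.0138 * P * a^4.
a^4 = 257^4 = 4362470401
numerator = 0.0138 * 53.5e-6 * 4362470401 = 3.2208e+03
Step 3: Compute denominator: E * t^3 = 130 * 8^3 = 66560
Step 4: w0 = numerator / denominator = 3.2208e+03 / 66560 = 0.0484 um
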